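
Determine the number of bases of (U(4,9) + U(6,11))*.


(M1+M2)* = M1* + M2*.
M1* = U(5,9), bases: C(9,5) = 126.
M2* = U(5,11), bases: C(11,5) = 462.
|B(M*)| = 126 * 462 = 58212.

58212


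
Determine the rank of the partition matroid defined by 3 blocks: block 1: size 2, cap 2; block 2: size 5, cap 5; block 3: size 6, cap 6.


Rank of a partition matroid = sum of min(|Si|, ci) for each block.
= min(2,2) + min(5,5) + min(6,6)
= 2 + 5 + 6
= 13.

13


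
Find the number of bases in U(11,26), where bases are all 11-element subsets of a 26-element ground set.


Bases of U(11,26) are all 11-element subsets of the 26-element ground set.
Number of bases = C(26,11).
C(26,11) = 26! / (11! * 15!) = 7726160.

7726160


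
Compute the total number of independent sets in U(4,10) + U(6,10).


For a direct sum, |I(M1+M2)| = |I(M1)| * |I(M2)|.
|I(U(4,10))| = sum C(10,k) for k=0..4 = 386.
|I(U(6,10))| = sum C(10,k) for k=0..6 = 848.
Total = 386 * 848 = 327328.

327328


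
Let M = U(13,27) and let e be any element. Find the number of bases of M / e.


Contracting e from U(13,27) gives U(12,26).
Bases of U(12,26) = C(26,12) = 26! / (12! * 14!) = 9657700.

9657700


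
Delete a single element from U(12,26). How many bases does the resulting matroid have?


Deleting e from U(12,26) gives U(12,25) since n > r.
Bases of U(12,25) = C(25,12) = 25! / (12! * 13!) = 5200300.

5200300


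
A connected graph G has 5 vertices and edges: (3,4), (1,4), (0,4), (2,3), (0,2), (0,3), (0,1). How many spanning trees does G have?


By Kirchhoff's matrix tree theorem, the number of spanning trees equals
the determinant of any cofactor of the Laplacian matrix L.
G has 5 vertices and 7 edges.
Computing the (4 x 4) cofactor determinant gives 21.

21


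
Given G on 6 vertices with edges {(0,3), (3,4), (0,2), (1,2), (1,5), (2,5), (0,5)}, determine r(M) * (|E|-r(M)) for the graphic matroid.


r(M) = |V| - c = 6 - 1 = 5.
nullity = |E| - r(M) = 7 - 5 = 2.
Product = 5 * 2 = 10.

10


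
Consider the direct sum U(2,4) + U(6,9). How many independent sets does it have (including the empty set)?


For a direct sum, |I(M1+M2)| = |I(M1)| * |I(M2)|.
|I(U(2,4))| = sum C(4,k) for k=0..2 = 11.
|I(U(6,9))| = sum C(9,k) for k=0..6 = 466.
Total = 11 * 466 = 5126.

5126


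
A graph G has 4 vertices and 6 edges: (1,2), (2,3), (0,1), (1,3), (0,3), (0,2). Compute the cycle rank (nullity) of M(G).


Cycle rank (nullity) = |E| - r(M) = |E| - (|V| - c).
|E| = 6, |V| = 4, c = 1.
Nullity = 6 - (4 - 1) = 6 - 3 = 3.

3


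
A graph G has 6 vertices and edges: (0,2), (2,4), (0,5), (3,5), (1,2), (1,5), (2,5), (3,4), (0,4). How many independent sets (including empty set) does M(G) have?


An independent set in a graphic matroid is an acyclic edge subset.
G has 6 vertices and 9 edges.
Enumerate all 2^9 = 512 subsets, checking for acyclicity.
Total independent sets = 292.

292


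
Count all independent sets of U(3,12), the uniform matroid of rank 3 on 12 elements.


Independent sets of U(3,12) are all subsets of size <= 3.
Count = C(12,0) + C(12,1) + C(12,2) + C(12,3)
     = 1 + 12 + 66 + 220
     = 299.

299


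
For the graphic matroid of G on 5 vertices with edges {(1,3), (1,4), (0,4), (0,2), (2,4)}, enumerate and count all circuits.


A circuit in a graphic matroid = edge set of a simple cycle.
G has 5 vertices and 5 edges.
Enumerating all minimal edge subsets forming cycles...
Total circuits found: 1.

1


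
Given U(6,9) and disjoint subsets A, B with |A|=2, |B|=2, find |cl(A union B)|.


|A union B| = 2 + 2 = 4 (disjoint).
In U(6,9), cl(S) = S if |S| < 6, else cl(S) = E.
Since 4 < 6, cl(A union B) = A union B.
|cl(A union B)| = 4.

4


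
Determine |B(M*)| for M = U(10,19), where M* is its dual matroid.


The dual of U(r,n) is U(n-r, n) = U(9,19).
Bases of U(9,19) are all (9)-element subsets.
|B(M*)| = C(19,9) = 19! / (9! * 10!) = 92378.

92378


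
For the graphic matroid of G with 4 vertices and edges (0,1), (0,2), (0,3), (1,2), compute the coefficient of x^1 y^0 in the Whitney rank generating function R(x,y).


R(x,y) = sum over A in 2^E of x^(r(E)-r(A)) * y^(|A|-r(A)).
G has 4 vertices, 4 edges. r(E) = 3.
Enumerate all 2^4 = 16 subsets.
Count subsets with r(E)-r(A)=1 and |A|-r(A)=0: 6.

6


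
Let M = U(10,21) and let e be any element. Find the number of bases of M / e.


Contracting e from U(10,21) gives U(9,20).
Bases of U(9,20) = (20 choose 9) = 167960.

167960


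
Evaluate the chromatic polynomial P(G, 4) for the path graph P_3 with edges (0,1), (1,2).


P(P_3, k) = k * (k-1)^(2).
P(4) = 4 * 3^2 = 4 * 9 = 36.

36


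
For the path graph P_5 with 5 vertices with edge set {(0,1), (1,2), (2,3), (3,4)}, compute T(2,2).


A path on 5 vertices is a tree with 4 edges.
T(x,y) = x^(4) for any tree.
T(2,2) = 2^4 = 16.

16


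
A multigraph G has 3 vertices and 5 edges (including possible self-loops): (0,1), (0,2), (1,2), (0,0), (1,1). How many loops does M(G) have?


In a graphic matroid, a loop is a self-loop edge (u,u) with rank 0.
Examining all 5 edges for self-loops...
Self-loops found: (0,0), (1,1)
Number of loops = 2.

2


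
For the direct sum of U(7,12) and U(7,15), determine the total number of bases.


Bases of a direct sum M1 + M2: |B| = |B(M1)| * |B(M2)|.
|B(U(7,12))| = C(12,7) = 792.
|B(U(7,15))| = C(15,7) = 6435.
Total bases = 792 * 6435 = 5096520.

5096520


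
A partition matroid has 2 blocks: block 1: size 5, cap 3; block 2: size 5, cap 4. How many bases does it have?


A basis picks exactly ci elements from block i.
Number of bases = product of C(|Si|, ci).
= C(5,3) * C(5,4)
= 10 * 5
= 50.

50


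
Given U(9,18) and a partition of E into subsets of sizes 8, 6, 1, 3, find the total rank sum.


r(Ai) = min(|Ai|, 9) for each part.
Sum = min(8,9) + min(6,9) + min(1,9) + min(3,9)
    = 8 + 6 + 1 + 3
    = 18.

18


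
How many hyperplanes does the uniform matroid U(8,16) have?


Hyperplanes of U(8,16) are flats of rank 7.
In a uniform matroid, these are exactly the (7)-element subsets.
Count = C(16,7) = 11440.

11440


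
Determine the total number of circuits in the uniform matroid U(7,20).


In U(7,20), circuits are the (8)-element subsets.
Any set of 8 elements is dependent, and removing any one element gives
an independent set of size 7, so it is a minimal dependent set.
Number of circuits = C(20,8) = 20! / (8! * 12!) = 125970.

125970


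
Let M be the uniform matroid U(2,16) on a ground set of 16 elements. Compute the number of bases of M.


Bases of U(2,16) are all 2-element subsets of the 16-element ground set.
Number of bases = C(16,2).
(16 choose 2) = 120.

120


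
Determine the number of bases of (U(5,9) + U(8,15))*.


(M1+M2)* = M1* + M2*.
M1* = U(4,9), bases: C(9,4) = 126.
M2* = U(7,15), bases: C(15,7) = 6435.
|B(M*)| = 126 * 6435 = 810810.

810810


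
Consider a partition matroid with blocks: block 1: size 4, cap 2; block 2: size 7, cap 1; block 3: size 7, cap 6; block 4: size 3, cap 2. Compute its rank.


Rank of a partition matroid = sum of min(|Si|, ci) for each block.
= min(4,2) + min(7,1) + min(7,6) + min(3,2)
= 2 + 1 + 6 + 2
= 11.

11


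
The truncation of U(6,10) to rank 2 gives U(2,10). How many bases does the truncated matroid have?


Truncating U(6,10) to rank 2 gives U(2,10).
Bases of U(2,10) are all 2-element subsets of 10 elements.
Number of bases = C(10,2) = (10 * 9) / (1 * 2) = 45.

45


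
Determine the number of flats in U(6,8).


Flats of U(6,8): every subset of size < 6 is a flat, plus E itself.
Count = (8 choose 0) + (8 choose 1) + (8 choose 2) + (8 choose 3) + (8 choose 4) + (8 choose 5) + 1
     = 1 + 8 + 28 + 56 + 70 + 56 + 1
     = 220.

220


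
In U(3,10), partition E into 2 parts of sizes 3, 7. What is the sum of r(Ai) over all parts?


r(Ai) = min(|Ai|, 3) for each part.
Sum = min(3,3) + min(7,3)
    = 3 + 3
    = 6.

6


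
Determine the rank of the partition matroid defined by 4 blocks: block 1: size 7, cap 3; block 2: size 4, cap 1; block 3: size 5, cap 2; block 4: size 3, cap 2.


Rank of a partition matroid = sum of min(|Si|, ci) for each block.
= min(7,3) + min(4,1) + min(5,2) + min(3,2)
= 3 + 1 + 2 + 2
= 8.

8


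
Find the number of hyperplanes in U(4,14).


Hyperplanes of U(4,14) are flats of rank 3.
In a uniform matroid, these are exactly the (3)-element subsets.
Count = C(14,3) = (14 * 13 * 12) / (1 * 2 * 3) = 364.

364


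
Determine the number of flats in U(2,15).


Flats of U(2,15): every subset of size < 2 is a flat, plus E itself.
Count = C(15,0) + C(15,1) + 1
     = 1 + 15 + 1
     = 17.

17


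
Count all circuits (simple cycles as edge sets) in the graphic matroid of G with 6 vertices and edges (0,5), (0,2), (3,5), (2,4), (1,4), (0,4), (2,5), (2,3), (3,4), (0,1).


A circuit in a graphic matroid = edge set of a simple cycle.
G has 6 vertices and 10 edges.
Enumerating all minimal edge subsets forming cycles...
Total circuits found: 21.

21


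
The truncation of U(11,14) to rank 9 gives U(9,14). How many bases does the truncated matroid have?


Truncating U(11,14) to rank 9 gives U(9,14).
Bases of U(9,14) are all 9-element subsets of 14 elements.
Number of bases = (14 choose 9) = 2002.

2002


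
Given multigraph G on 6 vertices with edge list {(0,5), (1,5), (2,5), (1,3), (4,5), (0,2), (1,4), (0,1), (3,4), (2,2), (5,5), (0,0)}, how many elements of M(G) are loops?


In a graphic matroid, a loop is a self-loop edge (u,u) with rank 0.
Examining all 12 edges for self-loops...
Self-loops found: (2,2), (5,5), (0,0)
Number of loops = 3.

3


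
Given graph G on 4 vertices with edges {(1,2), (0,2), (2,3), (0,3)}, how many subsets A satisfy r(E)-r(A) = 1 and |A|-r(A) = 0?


R(x,y) = sum over A in 2^E of x^(r(E)-r(A)) * y^(|A|-r(A)).
G has 4 vertices, 4 edges. r(E) = 3.
Enumerate all 2^4 = 16 subsets.
Count subsets with r(E)-r(A)=1 and |A|-r(A)=0: 6.

6


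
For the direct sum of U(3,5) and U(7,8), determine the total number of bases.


Bases of a direct sum M1 + M2: |B| = |B(M1)| * |B(M2)|.
|B(U(3,5))| = C(5,3) = 10.
|B(U(7,8))| = C(8,7) = 8.
Total bases = 10 * 8 = 80.

80


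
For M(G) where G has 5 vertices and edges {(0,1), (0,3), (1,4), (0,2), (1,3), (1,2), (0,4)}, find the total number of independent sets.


An independent set in a graphic matroid is an acyclic edge subset.
G has 5 vertices and 7 edges.
Enumerate all 2^7 = 128 subsets, checking for acyclicity.
Total independent sets = 81.

81


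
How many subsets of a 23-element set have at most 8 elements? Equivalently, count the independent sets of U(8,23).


Independent sets of U(8,23) are all subsets of size <= 8.
Count = C(23,0) + C(23,1) + C(23,2) + C(23,3) + C(23,4) + C(23,5) + C(23,6) + C(23,7) + C(23,8)
     = 1 + 23 + 253 + 1771 + 8855 + 33649 + 100947 + 245157 + 490314
     = 880970.

880970


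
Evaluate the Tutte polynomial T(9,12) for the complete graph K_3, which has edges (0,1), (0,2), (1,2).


T(K_3; x,y) = x^2 + x + y.
T(9,12) = 81 + 9 + 12 = 102.

102


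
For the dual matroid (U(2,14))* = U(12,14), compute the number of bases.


The dual of U(r,n) is U(n-r, n) = U(12,14).
Bases of U(12,14) are all (12)-element subsets.
|B(M*)| = C(14,12) = 91.

91


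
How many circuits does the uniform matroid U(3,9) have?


In U(3,9), circuits are the (4)-element subsets.
Any set of 4 elements is dependent, and removing any one element gives
an independent set of size 3, so it is a minimal dependent set.
Number of circuits = C(9,4) = 9! / (4! * 5!) = 126.

126


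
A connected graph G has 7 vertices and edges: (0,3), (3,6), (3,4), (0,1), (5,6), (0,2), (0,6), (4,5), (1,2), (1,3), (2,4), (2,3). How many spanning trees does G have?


By Kirchhoff's matrix tree theorem, the number of spanning trees equals
the determinant of any cofactor of the Laplacian matrix L.
G has 7 vertices and 12 edges.
Computing the (6 x 6) cofactor determinant gives 308.

308


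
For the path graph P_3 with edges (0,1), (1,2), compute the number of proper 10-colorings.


P(P_3, k) = k * (k-1)^(2).
P(10) = 10 * 9^2 = 10 * 81 = 810.

810


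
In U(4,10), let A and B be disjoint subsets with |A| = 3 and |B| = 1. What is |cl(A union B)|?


|A union B| = 3 + 1 = 4 (disjoint).
In U(4,10), cl(S) = S if |S| < 4, else cl(S) = E.
Since 4 >= 4, cl(A union B) = E.
|cl(A union B)| = 10.

10


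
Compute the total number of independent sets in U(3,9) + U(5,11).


For a direct sum, |I(M1+M2)| = |I(M1)| * |I(M2)|.
|I(U(3,9))| = sum C(9,k) for k=0..3 = 130.
|I(U(5,11))| = sum C(11,k) for k=0..5 = 1024.
Total = 130 * 1024 = 133120.

133120


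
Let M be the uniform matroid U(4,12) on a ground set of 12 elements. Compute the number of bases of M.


Bases of U(4,12) are all 4-element subsets of the 12-element ground set.
Number of bases = C(12,4).
(12 choose 4) = 495.

495


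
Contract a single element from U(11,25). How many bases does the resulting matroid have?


Contracting e from U(11,25) gives U(10,24).
Bases of U(10,24) = C(24,10) = 1961256.

1961256


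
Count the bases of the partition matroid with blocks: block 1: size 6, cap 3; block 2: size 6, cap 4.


A basis picks exactly ci elements from block i.
Number of bases = product of C(|Si|, ci).
= C(6,3) * C(6,4)
= 20 * 15
= 300.

300


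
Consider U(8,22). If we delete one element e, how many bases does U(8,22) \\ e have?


Deleting e from U(8,22) gives U(8,21) since n > r.
Bases of U(8,21) = C(21,8) = 203490.

203490


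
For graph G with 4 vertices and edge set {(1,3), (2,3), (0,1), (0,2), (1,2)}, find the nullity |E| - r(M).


Cycle rank (nullity) = |E| - r(M) = |E| - (|V| - c).
|E| = 5, |V| = 4, c = 1.
Nullity = 5 - (4 - 1) = 5 - 3 = 2.

2


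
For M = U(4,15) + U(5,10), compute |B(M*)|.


(M1+M2)* = M1* + M2*.
M1* = U(11,15), bases: C(15,11) = 1365.
M2* = U(5,10), bases: C(10,5) = 252.
|B(M*)| = 1365 * 252 = 343980.

343980


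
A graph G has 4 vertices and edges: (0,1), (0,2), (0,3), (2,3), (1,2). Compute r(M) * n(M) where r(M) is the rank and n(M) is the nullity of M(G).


r(M) = |V| - c = 4 - 1 = 3.
nullity = |E| - r(M) = 5 - 3 = 2.
Product = 3 * 2 = 6.

6


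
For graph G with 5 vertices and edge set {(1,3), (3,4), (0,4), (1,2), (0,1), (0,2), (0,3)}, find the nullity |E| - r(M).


Cycle rank (nullity) = |E| - r(M) = |E| - (|V| - c).
|E| = 7, |V| = 5, c = 1.
Nullity = 7 - (5 - 1) = 7 - 4 = 3.

3


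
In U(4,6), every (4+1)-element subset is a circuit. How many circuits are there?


In U(4,6), circuits are the (5)-element subsets.
Any set of 5 elements is dependent, and removing any one element gives
an independent set of size 4, so it is a minimal dependent set.
Number of circuits = (6 choose 5) = 6.

6


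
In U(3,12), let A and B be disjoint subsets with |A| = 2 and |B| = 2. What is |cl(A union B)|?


|A union B| = 2 + 2 = 4 (disjoint).
In U(3,12), cl(S) = S if |S| < 3, else cl(S) = E.
Since 4 >= 3, cl(A union B) = E.
|cl(A union B)| = 12.

12


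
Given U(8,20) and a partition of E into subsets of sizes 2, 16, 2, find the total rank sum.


r(Ai) = min(|Ai|, 8) for each part.
Sum = min(2,8) + min(16,8) + min(2,8)
    = 2 + 8 + 2
    = 12.

12


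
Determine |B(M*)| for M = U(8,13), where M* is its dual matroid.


The dual of U(r,n) is U(n-r, n) = U(5,13).
Bases of U(5,13) are all (5)-element subsets.
|B(M*)| = C(13,5) = 13! / (5! * 8!) = 1287.

1287


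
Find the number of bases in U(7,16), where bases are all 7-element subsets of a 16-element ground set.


Bases of U(7,16) are all 7-element subsets of the 16-element ground set.
Number of bases = C(16,7).
C(16,7) = 11440.

11440


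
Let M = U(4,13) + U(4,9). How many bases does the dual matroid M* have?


(M1+M2)* = M1* + M2*.
M1* = U(9,13), bases: C(13,9) = 715.
M2* = U(5,9), bases: C(9,5) = 126.
|B(M*)| = 715 * 126 = 90090.

90090


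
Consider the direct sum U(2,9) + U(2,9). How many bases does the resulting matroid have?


Bases of a direct sum M1 + M2: |B| = |B(M1)| * |B(M2)|.
|B(U(2,9))| = C(9,2) = 36.
|B(U(2,9))| = C(9,2) = 36.
Total bases = 36 * 36 = 1296.

1296


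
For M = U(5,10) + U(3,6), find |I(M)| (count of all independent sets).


For a direct sum, |I(M1+M2)| = |I(M1)| * |I(M2)|.
|I(U(5,10))| = sum C(10,k) for k=0..5 = 638.
|I(U(3,6))| = sum C(6,k) for k=0..3 = 42.
Total = 638 * 42 = 26796.

26796


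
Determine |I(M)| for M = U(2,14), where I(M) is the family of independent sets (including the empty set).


Independent sets of U(2,14) are all subsets of size <= 2.
Count = (14 choose 0) + (14 choose 1) + (14 choose 2)
     = 1 + 14 + 91
     = 106.

106


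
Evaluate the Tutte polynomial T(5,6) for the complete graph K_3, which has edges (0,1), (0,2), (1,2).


T(K_3; x,y) = x^2 + x + y.
T(5,6) = 25 + 5 + 6 = 36.

36


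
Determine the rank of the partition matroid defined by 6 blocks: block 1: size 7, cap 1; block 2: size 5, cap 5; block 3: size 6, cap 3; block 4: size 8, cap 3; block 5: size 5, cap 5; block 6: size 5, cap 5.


Rank of a partition matroid = sum of min(|Si|, ci) for each block.
= min(7,1) + min(5,5) + min(6,3) + min(8,3) + min(5,5) + min(5,5)
= 1 + 5 + 3 + 3 + 5 + 5
= 22.

22


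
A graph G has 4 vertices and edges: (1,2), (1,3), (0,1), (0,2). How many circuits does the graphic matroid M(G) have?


A circuit in a graphic matroid = edge set of a simple cycle.
G has 4 vertices and 4 edges.
Enumerating all minimal edge subsets forming cycles...
Total circuits found: 1.

1


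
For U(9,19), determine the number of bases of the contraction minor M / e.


Contracting e from U(9,19) gives U(8,18).
Bases of U(8,18) = C(18,8) = 43758.

43758


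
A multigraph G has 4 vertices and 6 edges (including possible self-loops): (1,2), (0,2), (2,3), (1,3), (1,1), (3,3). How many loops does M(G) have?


In a graphic matroid, a loop is a self-loop edge (u,u) with rank 0.
Examining all 6 edges for self-loops...
Self-loops found: (1,1), (3,3)
Number of loops = 2.

2


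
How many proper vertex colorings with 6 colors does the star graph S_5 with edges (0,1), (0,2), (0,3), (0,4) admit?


P(tree, k) = k * (k-1)^(4) for any tree on 5 vertices.
P(6) = 6 * 5^4 = 6 * 625 = 3750.

3750


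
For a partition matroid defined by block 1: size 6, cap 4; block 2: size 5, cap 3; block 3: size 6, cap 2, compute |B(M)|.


A basis picks exactly ci elements from block i.
Number of bases = product of C(|Si|, ci).
= C(6,4) * C(5,3) * C(6,2)
= 15 * 10 * 15
= 2250.

2250


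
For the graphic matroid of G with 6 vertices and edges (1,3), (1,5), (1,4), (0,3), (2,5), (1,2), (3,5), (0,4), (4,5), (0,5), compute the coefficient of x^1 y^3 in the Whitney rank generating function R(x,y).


R(x,y) = sum over A in 2^E of x^(r(E)-r(A)) * y^(|A|-r(A)).
G has 6 vertices, 10 edges. r(E) = 5.
Enumerate all 2^10 = 1024 subsets.
Count subsets with r(E)-r(A)=1 and |A|-r(A)=3: 11.

11


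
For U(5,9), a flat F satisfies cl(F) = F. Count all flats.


Flats of U(5,9): every subset of size < 5 is a flat, plus E itself.
Count = (9 choose 0) + (9 choose 1) + (9 choose 2) + (9 choose 3) + (9 choose 4) + 1
     = 1 + 9 + 36 + 84 + 126 + 1
     = 257.

257


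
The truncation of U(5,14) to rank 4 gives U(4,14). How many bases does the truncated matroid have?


Truncating U(5,14) to rank 4 gives U(4,14).
Bases of U(4,14) are all 4-element subsets of 14 elements.
Number of bases = (14 choose 4) = 1001.

1001


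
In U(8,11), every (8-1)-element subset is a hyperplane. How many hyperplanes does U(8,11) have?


Hyperplanes of U(8,11) are flats of rank 7.
In a uniform matroid, these are exactly the (7)-element subsets.
Count = C(11,7) = 330.

330


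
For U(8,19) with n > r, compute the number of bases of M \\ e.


Deleting e from U(8,19) gives U(8,18) since n > r.
Bases of U(8,18) = C(18,8) = 18! / (8! * 10!) = 43758.

43758


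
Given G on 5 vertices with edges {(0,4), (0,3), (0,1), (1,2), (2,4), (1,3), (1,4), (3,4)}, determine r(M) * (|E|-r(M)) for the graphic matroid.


r(M) = |V| - c = 5 - 1 = 4.
nullity = |E| - r(M) = 8 - 4 = 4.
Product = 4 * 4 = 16.

16


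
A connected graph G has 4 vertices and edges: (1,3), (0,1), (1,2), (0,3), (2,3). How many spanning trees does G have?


By Kirchhoff's matrix tree theorem, the number of spanning trees equals
the determinant of any cofactor of the Laplacian matrix L.
G has 4 vertices and 5 edges.
Computing the (3 x 3) cofactor determinant gives 8.

8


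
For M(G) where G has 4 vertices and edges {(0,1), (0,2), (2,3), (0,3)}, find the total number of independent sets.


An independent set in a graphic matroid is an acyclic edge subset.
G has 4 vertices and 4 edges.
Enumerate all 2^4 = 16 subsets, checking for acyclicity.
Total independent sets = 14.

14


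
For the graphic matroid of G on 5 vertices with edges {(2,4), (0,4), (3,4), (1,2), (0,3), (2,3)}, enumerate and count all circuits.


A circuit in a graphic matroid = edge set of a simple cycle.
G has 5 vertices and 6 edges.
Enumerating all minimal edge subsets forming cycles...
Total circuits found: 3.

3


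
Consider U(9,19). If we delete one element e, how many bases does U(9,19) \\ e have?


Deleting e from U(9,19) gives U(9,18) since n > r.
Bases of U(9,18) = C(18,9) = 48620.

48620


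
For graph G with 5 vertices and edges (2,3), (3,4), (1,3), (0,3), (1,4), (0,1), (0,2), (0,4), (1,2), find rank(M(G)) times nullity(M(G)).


r(M) = |V| - c = 5 - 1 = 4.
nullity = |E| - r(M) = 9 - 4 = 5.
Product = 4 * 5 = 20.

20


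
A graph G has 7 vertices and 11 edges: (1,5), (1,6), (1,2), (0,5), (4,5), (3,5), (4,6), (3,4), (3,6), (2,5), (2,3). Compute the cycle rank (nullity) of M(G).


Cycle rank (nullity) = |E| - r(M) = |E| - (|V| - c).
|E| = 11, |V| = 7, c = 1.
Nullity = 11 - (7 - 1) = 11 - 6 = 5.

5


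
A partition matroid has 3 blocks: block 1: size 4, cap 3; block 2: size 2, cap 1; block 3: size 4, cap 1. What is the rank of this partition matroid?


Rank of a partition matroid = sum of min(|Si|, ci) for each block.
= min(4,3) + min(2,1) + min(4,1)
= 3 + 1 + 1
= 5.

5


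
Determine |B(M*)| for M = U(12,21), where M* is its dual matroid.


The dual of U(r,n) is U(n-r, n) = U(9,21).
Bases of U(9,21) are all (9)-element subsets.
|B(M*)| = C(21,9) = 21! / (9! * 12!) = 293930.

293930


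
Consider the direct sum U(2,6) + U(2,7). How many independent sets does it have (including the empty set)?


For a direct sum, |I(M1+M2)| = |I(M1)| * |I(M2)|.
|I(U(2,6))| = sum C(6,k) for k=0..2 = 22.
|I(U(2,7))| = sum C(7,k) for k=0..2 = 29.
Total = 22 * 29 = 638.

638


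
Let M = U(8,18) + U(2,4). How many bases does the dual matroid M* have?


(M1+M2)* = M1* + M2*.
M1* = U(10,18), bases: C(18,10) = 43758.
M2* = U(2,4), bases: C(4,2) = 6.
|B(M*)| = 43758 * 6 = 262548.

262548


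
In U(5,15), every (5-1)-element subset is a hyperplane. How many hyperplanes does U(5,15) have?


Hyperplanes of U(5,15) are flats of rank 4.
In a uniform matroid, these are exactly the (4)-element subsets.
Count = (15 choose 4) = 1365.

1365


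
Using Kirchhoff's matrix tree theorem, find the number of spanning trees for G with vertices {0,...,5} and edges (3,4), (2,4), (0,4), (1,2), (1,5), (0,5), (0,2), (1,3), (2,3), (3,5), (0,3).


By Kirchhoff's matrix tree theorem, the number of spanning trees equals
the determinant of any cofactor of the Laplacian matrix L.
G has 6 vertices and 11 edges.
Computing the (5 x 5) cofactor determinant gives 209.

209


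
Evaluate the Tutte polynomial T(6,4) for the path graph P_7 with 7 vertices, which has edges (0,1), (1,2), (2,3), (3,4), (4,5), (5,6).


A path on 7 vertices is a tree with 6 edges.
T(x,y) = x^(6) for any tree.
T(6,4) = 6^6 = 46656.

46656


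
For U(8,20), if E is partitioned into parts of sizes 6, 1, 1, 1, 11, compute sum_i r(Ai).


r(Ai) = min(|Ai|, 8) for each part.
Sum = min(6,8) + min(1,8) + min(1,8) + min(1,8) + min(11,8)
    = 6 + 1 + 1 + 1 + 8
    = 17.

17


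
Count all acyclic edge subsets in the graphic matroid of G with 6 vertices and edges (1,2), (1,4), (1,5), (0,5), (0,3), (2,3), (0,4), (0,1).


An independent set in a graphic matroid is an acyclic edge subset.
G has 6 vertices and 8 edges.
Enumerate all 2^8 = 256 subsets, checking for acyclicity.
Total independent sets = 177.

177


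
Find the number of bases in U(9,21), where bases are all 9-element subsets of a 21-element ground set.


Bases of U(9,21) are all 9-element subsets of the 21-element ground set.
Number of bases = C(21,9).
(21 choose 9) = 293930.

293930


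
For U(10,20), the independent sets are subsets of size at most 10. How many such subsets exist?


Independent sets of U(10,20) are all subsets of size <= 10.
Count = C(20,0) + C(20,1) + C(20,2) + C(20,3) + C(20,4) + C(20,5) + C(20,6) + C(20,7) + C(20,8) + C(20,9) + C(20,10)
     = 1 + 20 + 190 + 1140 + 4845 + 15504 + 38760 + 77520 + 125970 + 167960 + 184756
     = 616666.

616666


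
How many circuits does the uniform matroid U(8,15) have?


In U(8,15), circuits are the (9)-element subsets.
Any set of 9 elements is dependent, and removing any one element gives
an independent set of size 8, so it is a minimal dependent set.
Number of circuits = C(15,9) = 5005.

5005


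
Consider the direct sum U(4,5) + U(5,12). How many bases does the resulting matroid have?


Bases of a direct sum M1 + M2: |B| = |B(M1)| * |B(M2)|.
|B(U(4,5))| = C(5,4) = 5.
|B(U(5,12))| = C(12,5) = 792.
Total bases = 5 * 792 = 3960.

3960


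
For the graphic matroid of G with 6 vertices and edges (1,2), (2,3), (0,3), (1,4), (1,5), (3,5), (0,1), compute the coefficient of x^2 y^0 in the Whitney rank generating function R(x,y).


R(x,y) = sum over A in 2^E of x^(r(E)-r(A)) * y^(|A|-r(A)).
G has 6 vertices, 7 edges. r(E) = 5.
Enumerate all 2^7 = 128 subsets.
Count subsets with r(E)-r(A)=2 and |A|-r(A)=0: 35.

35


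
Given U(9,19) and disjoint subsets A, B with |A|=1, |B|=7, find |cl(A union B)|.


|A union B| = 1 + 7 = 8 (disjoint).
In U(9,19), cl(S) = S if |S| < 9, else cl(S) = E.
Since 8 < 9, cl(A union B) = A union B.
|cl(A union B)| = 8.

8


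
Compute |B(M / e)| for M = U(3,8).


Contracting e from U(3,8) gives U(2,7).
Bases of U(2,7) = C(7,2) = 7! / (2! * 5!) = 21.

21


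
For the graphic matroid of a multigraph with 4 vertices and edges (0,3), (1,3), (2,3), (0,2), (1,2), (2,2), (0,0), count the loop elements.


In a graphic matroid, a loop is a self-loop edge (u,u) with rank 0.
Examining all 7 edges for self-loops...
Self-loops found: (2,2), (0,0)
Number of loops = 2.

2


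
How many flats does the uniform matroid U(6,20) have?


Flats of U(6,20): every subset of size < 6 is a flat, plus E itself.
Count = (20 choose 0) + (20 choose 1) + (20 choose 2) + (20 choose 3) + (20 choose 4) + (20 choose 5) + 1
     = 1 + 20 + 190 + 1140 + 4845 + 15504 + 1
     = 21701.

21701


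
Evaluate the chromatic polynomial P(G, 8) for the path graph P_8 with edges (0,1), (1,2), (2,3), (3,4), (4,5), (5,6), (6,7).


P(P_8, k) = k * (k-1)^(7).
P(8) = 8 * 7^7 = 8 * 823543 = 6588344.

6588344


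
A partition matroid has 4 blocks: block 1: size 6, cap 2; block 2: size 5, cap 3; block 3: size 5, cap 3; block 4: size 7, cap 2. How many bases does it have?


A basis picks exactly ci elements from block i.
Number of bases = product of C(|Si|, ci).
= C(6,2) * C(5,3) * C(5,3) * C(7,2)
= 15 * 10 * 10 * 21
= 31500.

31500


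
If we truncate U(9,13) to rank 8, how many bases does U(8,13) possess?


Truncating U(9,13) to rank 8 gives U(8,13).
Bases of U(8,13) are all 8-element subsets of 13 elements.
Number of bases = C(13,8) = 1287.

1287


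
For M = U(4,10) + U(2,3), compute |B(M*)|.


(M1+M2)* = M1* + M2*.
M1* = U(6,10), bases: C(10,6) = 210.
M2* = U(1,3), bases: C(3,1) = 3.
|B(M*)| = 210 * 3 = 630.

630


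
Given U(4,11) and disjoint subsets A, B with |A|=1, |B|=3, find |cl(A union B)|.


|A union B| = 1 + 3 = 4 (disjoint).
In U(4,11), cl(S) = S if |S| < 4, else cl(S) = E.
Since 4 >= 4, cl(A union B) = E.
|cl(A union B)| = 11.

11


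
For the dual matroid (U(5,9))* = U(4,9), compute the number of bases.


The dual of U(r,n) is U(n-r, n) = U(4,9).
Bases of U(4,9) are all (4)-element subsets.
|B(M*)| = C(9,4) = 9! / (4! * 5!) = 126.

126


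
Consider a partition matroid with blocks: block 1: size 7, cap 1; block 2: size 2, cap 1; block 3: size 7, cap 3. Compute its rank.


Rank of a partition matroid = sum of min(|Si|, ci) for each block.
= min(7,1) + min(2,1) + min(7,3)
= 1 + 1 + 3
= 5.

5


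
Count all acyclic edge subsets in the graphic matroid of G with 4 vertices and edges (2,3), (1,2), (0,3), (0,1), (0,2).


An independent set in a graphic matroid is an acyclic edge subset.
G has 4 vertices and 5 edges.
Enumerate all 2^5 = 32 subsets, checking for acyclicity.
Total independent sets = 24.

24


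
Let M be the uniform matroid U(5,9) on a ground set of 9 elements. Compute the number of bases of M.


Bases of U(5,9) are all 5-element subsets of the 9-element ground set.
Number of bases = C(9,5).
C(9,5) = 126.

126


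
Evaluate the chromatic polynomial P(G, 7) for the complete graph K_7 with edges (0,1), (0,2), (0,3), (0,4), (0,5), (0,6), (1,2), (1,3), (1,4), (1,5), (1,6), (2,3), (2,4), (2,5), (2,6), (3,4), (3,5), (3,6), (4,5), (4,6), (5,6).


P(K_7, k) = k(k-1)(k-2)...(k-6).
P(7) = (7) * (6) * (5) * (4) * (3) * (2) * (1) = 5040.

5040


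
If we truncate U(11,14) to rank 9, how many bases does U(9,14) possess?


Truncating U(11,14) to rank 9 gives U(9,14).
Bases of U(9,14) are all 9-element subsets of 14 elements.
Number of bases = (14 choose 9) = 2002.

2002


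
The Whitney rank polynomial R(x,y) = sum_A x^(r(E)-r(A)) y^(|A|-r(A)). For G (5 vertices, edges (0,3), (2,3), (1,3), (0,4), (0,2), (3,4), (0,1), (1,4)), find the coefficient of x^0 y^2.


R(x,y) = sum over A in 2^E of x^(r(E)-r(A)) * y^(|A|-r(A)).
G has 5 vertices, 8 edges. r(E) = 4.
Enumerate all 2^8 = 256 subsets.
Count subsets with r(E)-r(A)=0 and |A|-r(A)=2: 27.

27


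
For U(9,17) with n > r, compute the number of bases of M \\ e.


Deleting e from U(9,17) gives U(9,16) since n > r.
Bases of U(9,16) = C(16,9) = 16! / (9! * 7!) = 11440.

11440


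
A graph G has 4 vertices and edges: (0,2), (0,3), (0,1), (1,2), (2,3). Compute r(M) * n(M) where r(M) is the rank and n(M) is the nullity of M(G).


r(M) = |V| - c = 4 - 1 = 3.
nullity = |E| - r(M) = 5 - 3 = 2.
Product = 3 * 2 = 6.

6


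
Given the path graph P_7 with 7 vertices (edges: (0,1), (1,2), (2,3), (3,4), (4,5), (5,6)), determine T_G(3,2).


A path on 7 vertices is a tree with 6 edges.
T(x,y) = x^(6) for any tree.
T(3,2) = 3^6 = 729.

729


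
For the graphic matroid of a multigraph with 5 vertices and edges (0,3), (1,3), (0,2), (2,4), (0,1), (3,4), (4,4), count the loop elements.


In a graphic matroid, a loop is a self-loop edge (u,u) with rank 0.
Examining all 7 edges for self-loops...
Self-loops found: (4,4)
Number of loops = 1.

1


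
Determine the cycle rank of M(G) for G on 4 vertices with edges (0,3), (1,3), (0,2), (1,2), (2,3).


Cycle rank (nullity) = |E| - r(M) = |E| - (|V| - c).
|E| = 5, |V| = 4, c = 1.
Nullity = 5 - (4 - 1) = 5 - 3 = 2.

2


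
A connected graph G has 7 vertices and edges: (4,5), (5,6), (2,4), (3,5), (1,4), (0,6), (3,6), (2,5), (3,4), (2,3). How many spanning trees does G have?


By Kirchhoff's matrix tree theorem, the number of spanning trees equals
the determinant of any cofactor of the Laplacian matrix L.
G has 7 vertices and 10 edges.
Computing the (6 x 6) cofactor determinant gives 40.

40


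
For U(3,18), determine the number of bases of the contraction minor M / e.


Contracting e from U(3,18) gives U(2,17).
Bases of U(2,17) = (17 choose 2) = 136.

136


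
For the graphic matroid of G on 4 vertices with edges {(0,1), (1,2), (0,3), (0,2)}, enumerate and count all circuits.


A circuit in a graphic matroid = edge set of a simple cycle.
G has 4 vertices and 4 edges.
Enumerating all minimal edge subsets forming cycles...
Total circuits found: 1.

1


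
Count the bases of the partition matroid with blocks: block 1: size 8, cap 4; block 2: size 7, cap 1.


A basis picks exactly ci elements from block i.
Number of bases = product of C(|Si|, ci).
= C(8,4) * C(7,1)
= 70 * 7
= 490.

490


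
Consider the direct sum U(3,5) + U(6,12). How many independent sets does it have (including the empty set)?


For a direct sum, |I(M1+M2)| = |I(M1)| * |I(M2)|.
|I(U(3,5))| = sum C(5,k) for k=0..3 = 26.
|I(U(6,12))| = sum C(12,k) for k=0..6 = 2510.
Total = 26 * 2510 = 65260.

65260


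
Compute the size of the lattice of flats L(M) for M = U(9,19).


Flats of U(9,19): every subset of size < 9 is a flat, plus E itself.
Count = (19 choose 0) + (19 choose 1) + (19 choose 2) + (19 choose 3) + (19 choose 4) + (19 choose 5) + (19 choose 6) + (19 choose 7) + (19 choose 8) + 1
     = 1 + 19 + 171 + 969 + 3876 + 11628 + 27132 + 50388 + 75582 + 1
     = 169767.

169767


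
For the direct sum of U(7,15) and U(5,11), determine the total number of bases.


Bases of a direct sum M1 + M2: |B| = |B(M1)| * |B(M2)|.
|B(U(7,15))| = C(15,7) = 6435.
|B(U(5,11))| = C(11,5) = 462.
Total bases = 6435 * 462 = 2972970.

2972970


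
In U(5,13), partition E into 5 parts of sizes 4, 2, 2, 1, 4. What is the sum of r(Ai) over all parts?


r(Ai) = min(|Ai|, 5) for each part.
Sum = min(4,5) + min(2,5) + min(2,5) + min(1,5) + min(4,5)
    = 4 + 2 + 2 + 1 + 4
    = 13.

13


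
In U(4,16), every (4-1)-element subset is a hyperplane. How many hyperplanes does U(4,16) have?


Hyperplanes of U(4,16) are flats of rank 3.
In a uniform matroid, these are exactly the (3)-element subsets.
Count = C(16,3) = (16 * 15 * 14) / (1 * 2 * 3) = 560.

560


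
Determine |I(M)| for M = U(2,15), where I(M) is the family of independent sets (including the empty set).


Independent sets of U(2,15) are all subsets of size <= 2.
Count = (15 choose 0) + (15 choose 1) + (15 choose 2)
     = 1 + 15 + 105
     = 121.

121


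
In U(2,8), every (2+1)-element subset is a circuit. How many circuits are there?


In U(2,8), circuits are the (3)-element subsets.
Any set of 3 elements is dependent, and removing any one element gives
an independent set of size 2, so it is a minimal dependent set.
Number of circuits = C(8,3) = 8! / (3! * 5!) = 56.

56


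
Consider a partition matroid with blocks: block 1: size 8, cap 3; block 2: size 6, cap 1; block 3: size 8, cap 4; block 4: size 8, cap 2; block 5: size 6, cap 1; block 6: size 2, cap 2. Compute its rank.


Rank of a partition matroid = sum of min(|Si|, ci) for each block.
= min(8,3) + min(6,1) + min(8,4) + min(8,2) + min(6,1) + min(2,2)
= 3 + 1 + 4 + 2 + 1 + 2
= 13.

13


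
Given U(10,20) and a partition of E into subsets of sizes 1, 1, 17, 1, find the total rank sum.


r(Ai) = min(|Ai|, 10) for each part.
Sum = min(1,10) + min(1,10) + min(17,10) + min(1,10)
    = 1 + 1 + 10 + 1
    = 13.

13


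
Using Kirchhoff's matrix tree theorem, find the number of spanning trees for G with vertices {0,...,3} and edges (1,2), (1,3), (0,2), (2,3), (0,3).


By Kirchhoff's matrix tree theorem, the number of spanning trees equals
the determinant of any cofactor of the Laplacian matrix L.
G has 4 vertices and 5 edges.
Computing the (3 x 3) cofactor determinant gives 8.

8


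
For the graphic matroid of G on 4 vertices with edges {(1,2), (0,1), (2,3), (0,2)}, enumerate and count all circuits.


A circuit in a graphic matroid = edge set of a simple cycle.
G has 4 vertices and 4 edges.
Enumerating all minimal edge subsets forming cycles...
Total circuits found: 1.

1


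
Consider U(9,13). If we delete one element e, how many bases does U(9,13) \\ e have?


Deleting e from U(9,13) gives U(9,12) since n > r.
Bases of U(9,12) = C(12,9) = 220.

220


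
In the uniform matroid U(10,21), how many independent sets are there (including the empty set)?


Independent sets of U(10,21) are all subsets of size <= 10.
Count = C(21,0) + C(21,1) + C(21,2) + C(21,3) + C(21,4) + C(21,5) + C(21,6) + C(21,7) + C(21,8) + C(21,9) + C(21,10)
     = 1 + 21 + 210 + 1330 + 5985 + 20349 + 54264 + 116280 + 203490 + 293930 + 352716
     = 1048576.

1048576


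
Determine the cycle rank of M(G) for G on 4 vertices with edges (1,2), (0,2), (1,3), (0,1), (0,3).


Cycle rank (nullity) = |E| - r(M) = |E| - (|V| - c).
|E| = 5, |V| = 4, c = 1.
Nullity = 5 - (4 - 1) = 5 - 3 = 2.

2


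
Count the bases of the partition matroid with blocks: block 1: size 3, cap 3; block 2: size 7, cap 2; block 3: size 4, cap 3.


A basis picks exactly ci elements from block i.
Number of bases = product of C(|Si|, ci).
= C(3,3) * C(7,2) * C(4,3)
= 1 * 21 * 4
= 84.

84


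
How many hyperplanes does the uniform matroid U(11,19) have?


Hyperplanes of U(11,19) are flats of rank 10.
In a uniform matroid, these are exactly the (10)-element subsets.
Count = C(19,10) = 19! / (10! * 9!) = 92378.

92378


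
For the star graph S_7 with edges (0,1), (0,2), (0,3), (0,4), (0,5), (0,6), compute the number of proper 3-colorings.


P(tree, k) = k * (k-1)^(6) for any tree on 7 vertices.
P(3) = 3 * 2^6 = 3 * 64 = 192.

192


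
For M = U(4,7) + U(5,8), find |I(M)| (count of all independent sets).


For a direct sum, |I(M1+M2)| = |I(M1)| * |I(M2)|.
|I(U(4,7))| = sum C(7,k) for k=0..4 = 99.
|I(U(5,8))| = sum C(8,k) for k=0..5 = 219.
Total = 99 * 219 = 21681.

21681


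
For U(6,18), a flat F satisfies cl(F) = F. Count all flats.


Flats of U(6,18): every subset of size < 6 is a flat, plus E itself.
Count = C(18,0) + C(18,1) + C(18,2) + C(18,3) + C(18,4) + C(18,5) + 1
     = 1 + 18 + 153 + 816 + 3060 + 8568 + 1
     = 12617.

12617


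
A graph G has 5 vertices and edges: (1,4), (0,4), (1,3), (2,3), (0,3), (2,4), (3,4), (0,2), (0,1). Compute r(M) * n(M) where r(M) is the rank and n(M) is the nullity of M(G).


r(M) = |V| - c = 5 - 1 = 4.
nullity = |E| - r(M) = 9 - 4 = 5.
Product = 4 * 5 = 20.

20


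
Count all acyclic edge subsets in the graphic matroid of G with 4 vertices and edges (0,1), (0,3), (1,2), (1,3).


An independent set in a graphic matroid is an acyclic edge subset.
G has 4 vertices and 4 edges.
Enumerate all 2^4 = 16 subsets, checking for acyclicity.
Total independent sets = 14.

14


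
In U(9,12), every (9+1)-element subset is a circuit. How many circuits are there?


In U(9,12), circuits are the (10)-element subsets.
Any set of 10 elements is dependent, and removing any one element gives
an independent set of size 9, so it is a minimal dependent set.
Number of circuits = C(12,10) = 12! / (10! * 2!) = 66.

66


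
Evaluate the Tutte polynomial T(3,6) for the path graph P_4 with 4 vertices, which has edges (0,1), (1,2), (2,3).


A path on 4 vertices is a tree with 3 edges.
T(x,y) = x^(3) for any tree.
T(3,6) = 3^3 = 27.

27


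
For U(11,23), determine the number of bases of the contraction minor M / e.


Contracting e from U(11,23) gives U(10,22).
Bases of U(10,22) = (22 choose 10) = 646646.

646646


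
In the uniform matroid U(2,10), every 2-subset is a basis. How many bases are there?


Bases of U(2,10) are all 2-element subsets of the 10-element ground set.
Number of bases = C(10,2).
C(10,2) = 10! / (2! * 8!) = 45.

45


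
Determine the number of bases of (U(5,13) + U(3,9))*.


(M1+M2)* = M1* + M2*.
M1* = U(8,13), bases: C(13,8) = 1287.
M2* = U(6,9), bases: C(9,6) = 84.
|B(M*)| = 1287 * 84 = 108108.

108108


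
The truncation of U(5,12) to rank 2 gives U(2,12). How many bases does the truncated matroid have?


Truncating U(5,12) to rank 2 gives U(2,12).
Bases of U(2,12) are all 2-element subsets of 12 elements.
Number of bases = C(12,2) = (12 * 11) / (1 * 2) = 66.

66
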